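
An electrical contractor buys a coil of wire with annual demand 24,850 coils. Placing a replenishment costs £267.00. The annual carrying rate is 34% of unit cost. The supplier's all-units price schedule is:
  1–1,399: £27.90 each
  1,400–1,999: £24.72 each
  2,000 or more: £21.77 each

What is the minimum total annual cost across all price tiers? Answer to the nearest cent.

Holding cost per unit per year at price C is H = 0.34·C.
Evaluate total cost at each tier's feasible EOQ or, if the EOQ is below the tier, at the tier's minimum quantity.
EOQ at £27.90 = 1182.7 (feasible in tier 1): TC = 24,850×£27.90 + (24,850/1182.7)×267 + (1182.7/2)×0.34×£27.90 = £704,534.55.
EOQ at £24.72 = 1256.5 < 1400, so use break Q=1400: TC = 24,850×£24.72 + (24,850/1400.0)×267 + (1400.0/2)×0.34×£24.72 = £624,914.61.
EOQ at £21.77 = 1339.0 < 2000, so use break Q=2000: TC = 24,850×£21.77 + (24,850/2000.0)×267 + (2000.0/2)×0.34×£21.77 = £551,703.78.
Lowest total cost among the candidates is at Q = 2000.0.

TC* ≈ £551,703.78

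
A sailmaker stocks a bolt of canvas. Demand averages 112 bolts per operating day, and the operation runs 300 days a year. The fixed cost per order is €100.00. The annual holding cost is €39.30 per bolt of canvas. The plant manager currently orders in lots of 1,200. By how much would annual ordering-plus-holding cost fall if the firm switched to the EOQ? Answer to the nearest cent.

Extra cost ≈ €10,128.97 per year

Annual demand D = 112 × 300 = 33,600.
EOQ = √(2DS/H) = √(2 × 33,600 × 100 / 39.3) ≈ 413.51.
Cost at Q* = (D/Q*)S + (Q*/2)H = √(2DSH) ≈ €16,251.03.
Cost at Q = 1,200: (33,600/1,200)×100 + (1,200/2)×39.3 = €2,800.00 + €23,580.00 = €26,380.00.
Excess = €26,380.00 − €16,251.03 = €10,128.97.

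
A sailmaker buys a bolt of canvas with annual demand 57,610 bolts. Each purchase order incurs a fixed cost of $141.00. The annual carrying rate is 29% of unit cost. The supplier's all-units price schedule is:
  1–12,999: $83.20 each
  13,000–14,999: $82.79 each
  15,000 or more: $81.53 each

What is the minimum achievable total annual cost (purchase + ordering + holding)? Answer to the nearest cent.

TC* ≈ $4,812,950.59

Holding cost per unit per year at price C is H = 0.29·C.
Evaluate total cost at each tier's feasible EOQ or, if the EOQ is below the tier, at the tier's minimum quantity.
EOQ at $83.20 = 820.6 (feasible in tier 1): TC = 57,610×$83.20 + (57,610/820.6)×141 + (820.6/2)×0.29×$83.20 = $4,812,950.59.
EOQ at $82.79 = 822.6 < 13000, so use break Q=13000: TC = 57,610×$82.79 + (57,610/13000.0)×141 + (13000.0/2)×0.29×$82.79 = $4,926,215.90.
EOQ at $81.53 = 828.9 < 15000, so use break Q=15000: TC = 57,610×$81.53 + (57,610/15000.0)×141 + (15000.0/2)×0.29×$81.53 = $4,874,812.58.
Lowest total cost among the candidates is at Q = 820.6.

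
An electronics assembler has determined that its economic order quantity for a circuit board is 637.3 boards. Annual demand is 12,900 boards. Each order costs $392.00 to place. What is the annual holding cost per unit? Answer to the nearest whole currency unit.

H ≈ $25

Squaring Q* = √(2DS/H) gives Q*² = 2DS/H.
From Q* = √(2DS/H): H = 2DS / Q*² = 2 × 12,900 × 392 / 637.3² = 24.9011.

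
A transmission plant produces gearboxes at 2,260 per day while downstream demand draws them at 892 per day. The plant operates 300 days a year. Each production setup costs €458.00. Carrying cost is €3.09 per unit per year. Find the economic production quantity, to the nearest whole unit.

Q* ≈ 11,448 gearboxes

Annual demand D = 892 × 300 = 267,600.
Production build-up factor (1 − d/p) = 1 − 892/2,260 = 0.6053.
Q* = √(2DS / (H(1 − d/p))) = √(2 × 267,600 × 458 / (3.09 × 0.6053)).
= √(245,121,600 / 1.8704) ≈ 11447.818.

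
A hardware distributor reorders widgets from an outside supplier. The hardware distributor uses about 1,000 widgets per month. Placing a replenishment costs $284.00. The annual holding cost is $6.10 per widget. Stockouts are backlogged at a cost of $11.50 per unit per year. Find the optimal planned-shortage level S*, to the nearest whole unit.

Annual demand D = 1,000 × 12 = 12,000.
With planned backorders, Q* = √(2DS/H) · √((H+B)/B).
√(2DS/H) = √(2 × 12,000 × 284 / 6.1) = 1057.061.
√((H+B)/B) = √((6.1+11.5)/11.5) = 1.2371.
Q* ≈ 1307.697.
S* = Q* · H/(H+B) = 1307.697 × 6.1/17.6 ≈ 453.236.

S* ≈ 453 widgets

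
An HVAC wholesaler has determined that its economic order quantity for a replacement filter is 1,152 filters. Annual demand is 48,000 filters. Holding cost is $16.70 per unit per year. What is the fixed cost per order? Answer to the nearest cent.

The basic EOQ model gives Q* = √(2DS/H); rearrange for the unknown.
From Q* = √(2DS/H): S = Q*²H / (2D) = 1,152² × 16.7 / (2 × 48,000) = 230.8608.

S ≈ $230.86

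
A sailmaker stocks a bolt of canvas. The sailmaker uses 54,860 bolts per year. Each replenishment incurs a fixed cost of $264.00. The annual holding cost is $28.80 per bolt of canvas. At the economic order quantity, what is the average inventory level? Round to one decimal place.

Average inventory ≈ 501.4 bolts

Q* = √(2DS/H) = √(2 × 54,860 × 264 / 28.8) ≈ 1002.88.
Average inventory = Q*/2 ≈ 1002.88 / 2 = 501.440.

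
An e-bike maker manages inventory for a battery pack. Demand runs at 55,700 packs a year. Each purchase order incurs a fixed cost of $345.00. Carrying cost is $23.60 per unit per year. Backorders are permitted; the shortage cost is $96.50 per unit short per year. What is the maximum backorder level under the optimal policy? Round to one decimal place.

S* ≈ 279.8 packs

With planned backorders, Q* = √(2DS/H) · √((H+B)/B).
√(2DS/H) = √(2 × 55,700 × 345 / 23.6) = 1276.134.
√((H+B)/B) = √((23.6+96.5)/96.5) = 1.1156.
Q* ≈ 1423.652.
S* = Q* · H/(H+B) = 1423.652 × 23.6/120.1 ≈ 279.752.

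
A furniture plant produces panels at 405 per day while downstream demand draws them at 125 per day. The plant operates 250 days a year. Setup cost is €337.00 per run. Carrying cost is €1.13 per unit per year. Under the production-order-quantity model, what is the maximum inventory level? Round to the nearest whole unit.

Annual demand D = 125 × 250 = 31,250.
Production build-up factor (1 − d/p) = 1 − 125/405 = 0.6914.
Q* = √(2DS / (H(1 − d/p))) = √(2 × 31,250 × 337 / (1.13 × 0.6914)).
= √(21,062,500 / 0.7812) ≈ 5192.353.
Maximum inventory = Q*(1 − d/p) = 5192.353 × 0.6914 ≈ 3589.775.

I_max ≈ 3,590 panels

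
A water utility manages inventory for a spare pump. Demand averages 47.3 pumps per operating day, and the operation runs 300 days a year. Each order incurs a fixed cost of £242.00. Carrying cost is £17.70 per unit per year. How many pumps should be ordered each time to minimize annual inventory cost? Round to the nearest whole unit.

Annual demand D = 47.3 × 300 = 14,190.
EOQ = √(2DS / H) = √(2 × 14,190 × 242 / 17.7).
= √(6,867,960 / 17.7) = √388,020.339 ≈ 622.913.

Q* ≈ 623 pumps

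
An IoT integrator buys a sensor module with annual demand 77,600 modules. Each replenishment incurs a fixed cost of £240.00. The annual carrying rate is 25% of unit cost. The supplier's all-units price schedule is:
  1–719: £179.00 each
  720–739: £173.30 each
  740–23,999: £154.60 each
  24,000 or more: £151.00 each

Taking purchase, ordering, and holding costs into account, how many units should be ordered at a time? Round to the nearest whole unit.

Q* ≈ 982 modules

Holding cost per unit per year at price C is H = 0.25·C.
Candidates are each tier's EOQ (if it falls in that tier) and each price-break quantity.
Tier 1 (£179.00): EOQ = 912.3 exceeds tier's upper bound 719, so this tier is dominated.
Tier 2 (£173.30): EOQ = 927.2 exceeds tier's upper bound 739, so this tier is dominated.
EOQ at £154.60 = 981.7 (feasible in tier 3): TC = 77,600×£154.60 + (77,600/981.7)×240 + (981.7/2)×0.25×£154.60 = £12,034,902.52.
EOQ at £151.00 = 993.3 < 24000, so use break Q=24000: TC = 77,600×£151.00 + (77,600/24000.0)×240 + (24000.0/2)×0.25×£151.00 = £12,171,376.00.
Lowest total cost is £12,034,902.52 at Q = 981.7.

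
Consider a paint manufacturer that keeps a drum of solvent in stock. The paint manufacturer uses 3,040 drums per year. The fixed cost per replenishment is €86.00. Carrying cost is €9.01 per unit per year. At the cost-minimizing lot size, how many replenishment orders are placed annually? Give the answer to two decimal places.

EOQ = √(2DS/H) = √(2 × 3,040 × 86 / 9.01) ≈ 240.90.
Orders per year = D / Q* = 3,040 / 240.90 ≈ 12.619.

N ≈ 12.62 orders per year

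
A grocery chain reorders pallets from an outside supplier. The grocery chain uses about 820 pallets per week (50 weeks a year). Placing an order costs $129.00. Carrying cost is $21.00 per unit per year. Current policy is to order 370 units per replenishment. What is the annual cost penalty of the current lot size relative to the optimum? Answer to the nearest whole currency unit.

Extra cost ≈ $3,275 per year

Annual demand D = 820 × 50 = 41,000.
EOQ = √(2DS/H) = √(2 × 41,000 × 129 / 21) ≈ 709.73.
Cost at Q* = (D/Q*)S + (Q*/2)H = √(2DSH) ≈ $14,904.29.
Cost at Q = 370: (41,000/370)×129 + (370/2)×21 = $14,294.59 + $3,885.00 = $18,179.59.
Excess = $18,179.59 − $14,904.29 = $3,275.30.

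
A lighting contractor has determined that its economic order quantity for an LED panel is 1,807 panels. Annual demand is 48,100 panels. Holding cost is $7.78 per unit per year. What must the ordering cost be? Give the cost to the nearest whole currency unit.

Squaring Q* = √(2DS/H) gives Q*² = 2DS/H.
From Q* = √(2DS/H): S = Q*²H / (2D) = 1,807² × 7.78 / (2 × 48,100) = 264.0711.

S ≈ $264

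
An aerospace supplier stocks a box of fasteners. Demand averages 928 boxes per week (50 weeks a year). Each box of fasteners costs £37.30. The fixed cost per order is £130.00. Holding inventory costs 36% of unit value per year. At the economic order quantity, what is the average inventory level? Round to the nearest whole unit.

Annual demand D = 928 × 50 = 46,400.
Holding cost H = 0.36 × £37.30 = £13.4280 per unit per year.
Q* = √(2DS/H) = √(2 × 46,400 × 130 / 13.428) ≈ 947.85.
Average inventory = Q*/2 ≈ 947.85 / 2 = 473.925.

Average inventory ≈ 474 boxes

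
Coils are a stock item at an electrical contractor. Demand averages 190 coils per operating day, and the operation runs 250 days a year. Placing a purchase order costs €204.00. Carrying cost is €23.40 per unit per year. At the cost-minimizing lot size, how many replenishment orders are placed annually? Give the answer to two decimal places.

N ≈ 52.19 orders per year

Annual demand D = 190 × 250 = 47,500.
EOQ = √(2DS/H) = √(2 × 47,500 × 204 / 23.4) ≈ 910.06.
Orders per year = D / Q* = 47,500 / 910.06 ≈ 52.194.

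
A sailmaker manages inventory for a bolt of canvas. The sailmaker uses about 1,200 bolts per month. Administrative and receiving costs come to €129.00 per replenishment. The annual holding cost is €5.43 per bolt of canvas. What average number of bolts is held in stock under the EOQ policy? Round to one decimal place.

Annual demand D = 1,200 × 12 = 14,400.
EOQ = √(2DS/H) = √(2 × 14,400 × 129 / 5.43) ≈ 827.16.
Average inventory = Q*/2 ≈ 827.16 / 2 = 413.582.

Average inventory ≈ 413.6 bolts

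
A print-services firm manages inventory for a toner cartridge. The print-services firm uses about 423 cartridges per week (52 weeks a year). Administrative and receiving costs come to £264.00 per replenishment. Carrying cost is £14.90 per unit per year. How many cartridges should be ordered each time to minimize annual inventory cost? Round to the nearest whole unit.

Q* ≈ 883 cartridges

Annual demand D = 423 × 52 = 21,996.
EOQ = √(2DS / H) = √(2 × 21,996 × 264 / 14.9).
= √(11,613,888 / 14.9) = √779,455.5705 ≈ 882.868.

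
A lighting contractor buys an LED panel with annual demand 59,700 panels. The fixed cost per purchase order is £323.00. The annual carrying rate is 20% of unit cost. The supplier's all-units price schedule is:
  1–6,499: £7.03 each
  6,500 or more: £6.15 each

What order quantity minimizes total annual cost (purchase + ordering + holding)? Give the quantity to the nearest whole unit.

Holding cost per unit per year at price C is H = 0.20·C.
For each price level, check whether its EOQ is feasible; otherwise the best quantity at that price is the breakpoint.
EOQ at £7.03 = 5237.3 (feasible in tier 1): TC = 59,700×£7.03 + (59,700/5237.3)×323 + (5237.3/2)×0.20×£7.03 = £427,054.70.
EOQ at £6.15 = 5599.5 < 6500, so use break Q=6500: TC = 59,700×£6.15 + (59,700/6500.0)×323 + (6500.0/2)×0.20×£6.15 = £374,119.13.
Lowest total cost is £374,119.13 at Q = 6500.0.

Q* ≈ 6,500 panels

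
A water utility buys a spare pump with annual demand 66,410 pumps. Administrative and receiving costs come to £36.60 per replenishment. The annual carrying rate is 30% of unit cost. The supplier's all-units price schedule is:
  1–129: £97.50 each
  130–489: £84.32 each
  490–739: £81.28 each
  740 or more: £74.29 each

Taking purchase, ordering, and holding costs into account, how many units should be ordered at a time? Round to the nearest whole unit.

Holding cost per unit per year at price C is H = 0.30·C.
For each price level, check whether its EOQ is feasible; otherwise the best quantity at that price is the breakpoint.
Tier 1 (£97.50): EOQ = 407.7 exceeds tier's upper bound 129, so this tier is dominated.
EOQ at £84.32 = 438.4 (feasible in tier 2): TC = 66,410×£84.32 + (66,410/438.4)×36.6 + (438.4/2)×0.30×£84.32 = £5,610,780.35.
EOQ at £81.28 = 446.5 < 490, so use break Q=490: TC = 66,410×£81.28 + (66,410/490.0)×36.6 + (490.0/2)×0.30×£81.28 = £5,408,739.30.
EOQ at £74.29 = 467.0 < 740, so use break Q=740: TC = 66,410×£74.29 + (66,410/740.0)×36.6 + (740.0/2)×0.30×£74.29 = £4,945,129.69.
Lowest total cost is £4,945,129.69 at Q = 740.0.

Q* ≈ 740 pumps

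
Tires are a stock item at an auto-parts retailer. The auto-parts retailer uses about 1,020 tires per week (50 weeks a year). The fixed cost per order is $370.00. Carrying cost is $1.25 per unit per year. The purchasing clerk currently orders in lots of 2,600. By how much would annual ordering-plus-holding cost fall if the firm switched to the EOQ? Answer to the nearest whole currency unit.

Annual demand D = 1,020 × 50 = 51,000.
EOQ = √(2DS/H) = √(2 × 51,000 × 370 / 1.25) ≈ 5494.72.
Cost at Q* = (D/Q*)S + (Q*/2)H = √(2DSH) ≈ $6,868.41.
Cost at Q = 2,600: (51,000/2,600)×370 + (2,600/2)×1.25 = $7,257.69 + $1,625.00 = $8,882.69.
Excess = $8,882.69 − $6,868.41 = $2,014.29.

Extra cost ≈ $2,014 per year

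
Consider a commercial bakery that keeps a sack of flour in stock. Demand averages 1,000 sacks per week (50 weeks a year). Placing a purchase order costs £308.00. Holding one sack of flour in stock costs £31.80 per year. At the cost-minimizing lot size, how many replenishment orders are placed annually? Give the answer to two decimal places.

N ≈ 50.81 orders per year

Annual demand D = 1,000 × 50 = 50,000.
Q* = √(2DS/H) = √(2 × 50,000 × 308 / 31.8) ≈ 984.15.
Orders per year = D / Q* = 50,000 / 984.15 ≈ 50.805.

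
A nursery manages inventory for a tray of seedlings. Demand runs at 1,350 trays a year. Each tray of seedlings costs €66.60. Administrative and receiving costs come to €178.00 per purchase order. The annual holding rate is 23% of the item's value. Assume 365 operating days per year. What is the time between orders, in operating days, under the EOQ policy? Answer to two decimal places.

T ≈ 47.89 days

Holding cost H = 0.23 × €66.60 = €15.3180 per unit per year.
The optimal lot size = √(2DS/H) = √(2 × 1,350 × 178 / 15.318) ≈ 177.13.
Cycle time = Q*/D × 365 = 177.13 / 1,350 × 365 ≈ 47.891 days.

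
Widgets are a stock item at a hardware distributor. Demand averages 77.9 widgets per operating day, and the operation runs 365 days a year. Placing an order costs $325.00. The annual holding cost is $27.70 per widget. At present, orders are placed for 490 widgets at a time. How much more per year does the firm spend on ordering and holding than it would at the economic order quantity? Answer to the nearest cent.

Extra cost ≈ $3,019.25 per year

Annual demand D = 77.9 × 365 = 28,433.5.
EOQ = √(2DS/H) = √(2 × 28,433.5 × 325 / 27.7) ≈ 816.83.
Cost at Q* = (D/Q*)S + (Q*/2)H = √(2DSH) ≈ $22,626.21.
Cost at Q = 490: (28,433.5/490)×325 + (490/2)×27.7 = $18,858.95 + $6,786.50 = $25,645.45.
Excess = $25,645.45 − $22,626.21 = $3,019.25.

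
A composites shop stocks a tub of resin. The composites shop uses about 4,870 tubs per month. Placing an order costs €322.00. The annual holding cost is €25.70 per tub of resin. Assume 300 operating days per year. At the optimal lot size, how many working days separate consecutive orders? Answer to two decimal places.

Annual demand D = 4,870 × 12 = 58,440.
EOQ = √(2DS/H) = √(2 × 58,440 × 322 / 25.7) ≈ 1210.13.
Cycle time = Q*/D × 300 = 1210.13 / 58,440 × 300 ≈ 6.212 days.

T ≈ 6.21 days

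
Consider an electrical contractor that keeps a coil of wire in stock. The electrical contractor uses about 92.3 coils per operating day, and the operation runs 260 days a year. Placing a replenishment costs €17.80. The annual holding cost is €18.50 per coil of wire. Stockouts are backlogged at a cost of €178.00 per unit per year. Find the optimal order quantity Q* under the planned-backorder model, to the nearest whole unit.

Q* ≈ 226 coils

Annual demand D = 92.3 × 260 = 23,998.
With planned backorders, Q* = √(2DS/H) · √((H+B)/B).
√(2DS/H) = √(2 × 23,998 × 17.8 / 18.5) = 214.895.
√((H+B)/B) = √((18.5+178)/178) = 1.0507.
Q* ≈ 225.786.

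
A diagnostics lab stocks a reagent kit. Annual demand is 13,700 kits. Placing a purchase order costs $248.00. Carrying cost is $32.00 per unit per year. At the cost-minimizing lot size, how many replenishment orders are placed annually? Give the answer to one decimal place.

N ≈ 29.7 orders per year

EOQ = √(2DS/H) = √(2 × 13,700 × 248 / 32) ≈ 460.81.
Orders per year = D / Q* = 13,700 / 460.81 ≈ 29.730.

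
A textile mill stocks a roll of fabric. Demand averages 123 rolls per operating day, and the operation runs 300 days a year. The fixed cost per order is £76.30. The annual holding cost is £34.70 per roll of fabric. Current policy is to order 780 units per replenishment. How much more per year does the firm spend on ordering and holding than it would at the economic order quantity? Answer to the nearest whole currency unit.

Extra cost ≈ £3,164 per year

Annual demand D = 123 × 300 = 36,900.
EOQ = √(2DS/H) = √(2 × 36,900 × 76.3 / 34.7) ≈ 402.83.
Cost at Q* = (D/Q*)S + (Q*/2)H = √(2DSH) ≈ £13,978.33.
Cost at Q = 780: (36,900/780)×76.3 + (780/2)×34.7 = £3,609.58 + £13,533.00 = £17,142.58.
Excess = £17,142.58 − £13,978.33 = £3,164.25.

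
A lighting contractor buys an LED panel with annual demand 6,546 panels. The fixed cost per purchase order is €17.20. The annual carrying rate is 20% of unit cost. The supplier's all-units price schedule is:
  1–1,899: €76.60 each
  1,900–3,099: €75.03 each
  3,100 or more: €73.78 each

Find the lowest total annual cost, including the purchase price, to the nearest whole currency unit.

Holding cost per unit per year at price C is H = 0.20·C.
Evaluate total cost at each tier's feasible EOQ or, if the EOQ is below the tier, at the tier's minimum quantity.
EOQ at €76.60 = 121.2 (feasible in tier 1): TC = 6,546×€76.60 + (6,546/121.2)×17.2 + (121.2/2)×0.20×€76.60 = €503,280.96.
EOQ at €75.03 = 122.5 < 1900, so use break Q=1900: TC = 6,546×€75.03 + (6,546/1900.0)×17.2 + (1900.0/2)×0.20×€75.03 = €505,461.34.
EOQ at €73.78 = 123.5 < 3100, so use break Q=3100: TC = 6,546×€73.78 + (6,546/3100.0)×17.2 + (3100.0/2)×0.20×€73.78 = €505,872.00.
Lowest total cost among the candidates is at Q = 121.2.

TC* ≈ €503,281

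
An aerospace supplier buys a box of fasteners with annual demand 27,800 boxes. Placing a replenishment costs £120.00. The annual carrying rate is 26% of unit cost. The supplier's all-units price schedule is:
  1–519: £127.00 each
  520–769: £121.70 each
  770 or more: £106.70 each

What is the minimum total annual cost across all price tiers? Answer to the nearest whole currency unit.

Holding cost per unit per year at price C is H = 0.26·C.
Candidates are each tier's EOQ (if it falls in that tier) and each price-break quantity.
EOQ at £127.00 = 449.5 (feasible in tier 1): TC = 27,800×£127.00 + (27,800/449.5)×120 + (449.5/2)×0.26×£127.00 = £3,545,442.82.
EOQ at £121.70 = 459.2 < 520, so use break Q=520: TC = 27,800×£121.70 + (27,800/520.0)×120 + (520.0/2)×0.26×£121.70 = £3,397,902.30.
EOQ at £106.70 = 490.4 < 770, so use break Q=770: TC = 27,800×£106.70 + (27,800/770.0)×120 + (770.0/2)×0.26×£106.70 = £2,981,273.14.
Lowest total cost among the candidates is at Q = 770.0.

TC* ≈ £2,981,273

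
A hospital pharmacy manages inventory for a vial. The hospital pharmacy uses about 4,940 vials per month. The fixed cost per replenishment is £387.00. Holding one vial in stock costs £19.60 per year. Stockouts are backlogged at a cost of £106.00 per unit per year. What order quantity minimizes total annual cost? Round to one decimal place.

Annual demand D = 4,940 × 12 = 59,280.
With planned backorders, Q* = √(2DS/H) · √((H+B)/B).
√(2DS/H) = √(2 × 59,280 × 387 / 19.6) = 1530.018.
√((H+B)/B) = √((19.6+106)/106) = 1.0885.
Q* ≈ 1665.476.

Q* ≈ 1,665.5 vials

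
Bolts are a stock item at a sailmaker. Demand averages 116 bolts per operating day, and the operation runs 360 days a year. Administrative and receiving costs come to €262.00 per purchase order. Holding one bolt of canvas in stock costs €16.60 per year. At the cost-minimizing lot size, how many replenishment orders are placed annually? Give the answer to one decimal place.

N ≈ 36.4 orders per year

Annual demand D = 116 × 360 = 41,760.
EOQ = √(2DS/H) = √(2 × 41,760 × 262 / 16.6) ≈ 1148.13.
Orders per year = D / Q* = 41,760 / 1148.13 ≈ 36.372.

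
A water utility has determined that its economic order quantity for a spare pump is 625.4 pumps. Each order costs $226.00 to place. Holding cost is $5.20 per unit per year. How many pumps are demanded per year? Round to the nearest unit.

D ≈ 4,500 pumps per year

Squaring Q* = √(2DS/H) gives Q*² = 2DS/H.
From Q* = √(2DS/H): D = Q*²H / (2S) = 625.4² × 5.2 / (2 × 226) = 4499.670.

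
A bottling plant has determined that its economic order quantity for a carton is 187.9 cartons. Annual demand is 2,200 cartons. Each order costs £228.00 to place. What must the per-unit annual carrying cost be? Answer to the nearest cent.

Invert the EOQ relation Q*² = 2DS/H.
From Q* = √(2DS/H): H = 2DS / Q*² = 2 × 2,200 × 228 / 187.9² = 28.4141.

H ≈ £28.41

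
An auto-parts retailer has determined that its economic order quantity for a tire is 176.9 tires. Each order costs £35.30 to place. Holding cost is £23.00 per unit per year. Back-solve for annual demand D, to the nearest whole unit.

D ≈ 10,195 tires per year

Squaring Q* = √(2DS/H) gives Q*² = 2DS/H.
From Q* = √(2DS/H): D = Q*²H / (2S) = 176.9² × 23 / (2 × 35.3) = 10194.802.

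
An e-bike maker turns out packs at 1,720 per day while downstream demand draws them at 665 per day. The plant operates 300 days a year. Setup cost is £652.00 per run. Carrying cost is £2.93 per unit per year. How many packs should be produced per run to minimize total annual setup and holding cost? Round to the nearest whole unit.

Q* ≈ 12,031 packs

Annual demand D = 665 × 300 = 199,500.
Production build-up factor (1 − d/p) = 1 − 665/1,720 = 0.6134.
Q* = √(2DS / (H(1 − d/p))) = √(2 × 199,500 × 652 / (2.93 × 0.6134)).
= √(260,148,000 / 1.7972) ≈ 12031.352.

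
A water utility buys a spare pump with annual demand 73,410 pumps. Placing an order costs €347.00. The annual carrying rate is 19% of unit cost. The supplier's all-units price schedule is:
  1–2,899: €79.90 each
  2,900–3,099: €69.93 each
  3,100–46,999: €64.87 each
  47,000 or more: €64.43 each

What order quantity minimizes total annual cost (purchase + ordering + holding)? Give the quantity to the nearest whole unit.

Holding cost per unit per year at price C is H = 0.19·C.
For each price level, check whether its EOQ is feasible; otherwise the best quantity at that price is the breakpoint.
EOQ at €79.90 = 1831.9 (feasible in tier 1): TC = 73,410×€79.90 + (73,410/1831.9)×347 + (1831.9/2)×0.19×€79.90 = €5,893,269.42.
EOQ at €69.93 = 1958.2 < 2900, so use break Q=2900: TC = 73,410×€69.93 + (73,410/2900.0)×347 + (2900.0/2)×0.19×€69.93 = €5,161,610.90.
EOQ at €64.87 = 2033.1 < 3100, so use break Q=3100: TC = 73,410×€64.87 + (73,410/3100.0)×347 + (3100.0/2)×0.19×€64.87 = €4,789,428.10.
EOQ at €64.43 = 2040.0 < 47000, so use break Q=47000: TC = 73,410×€64.43 + (73,410/47000.0)×347 + (47000.0/2)×0.19×€64.43 = €5,018,028.23.
Lowest total cost is €4,789,428.10 at Q = 3100.0.

Q* ≈ 3,100 pumps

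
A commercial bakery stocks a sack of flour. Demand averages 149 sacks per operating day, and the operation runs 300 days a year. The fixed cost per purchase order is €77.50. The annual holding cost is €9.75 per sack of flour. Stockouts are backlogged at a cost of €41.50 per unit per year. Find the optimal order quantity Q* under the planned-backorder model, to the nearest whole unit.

Annual demand D = 149 × 300 = 44,700.
With planned backorders, Q* = √(2DS/H) · √((H+B)/B).
√(2DS/H) = √(2 × 44,700 × 77.5 / 9.75) = 842.980.
√((H+B)/B) = √((9.75+41.5)/41.5) = 1.1113.
Q* ≈ 936.786.

Q* ≈ 937 sacks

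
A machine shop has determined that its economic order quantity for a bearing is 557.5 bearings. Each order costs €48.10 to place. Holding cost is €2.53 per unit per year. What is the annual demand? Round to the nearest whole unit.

The basic EOQ model gives Q* = √(2DS/H); rearrange for the unknown.
From Q* = √(2DS/H): D = Q*²H / (2S) = 557.5² × 2.53 / (2 × 48.1) = 8174.011.

D ≈ 8,174 bearings per year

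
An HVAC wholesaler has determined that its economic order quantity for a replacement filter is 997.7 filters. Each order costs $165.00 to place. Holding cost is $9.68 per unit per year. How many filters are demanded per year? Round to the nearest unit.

D ≈ 29,199 filters per year

Squaring Q* = √(2DS/H) gives Q*² = 2DS/H.
From Q* = √(2DS/H): D = Q*²H / (2S) = 997.7² × 9.68 / (2 × 165) = 29198.555.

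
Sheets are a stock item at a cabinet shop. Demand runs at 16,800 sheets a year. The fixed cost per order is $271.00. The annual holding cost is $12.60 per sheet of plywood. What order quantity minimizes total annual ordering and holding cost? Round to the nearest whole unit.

EOQ = √(2DS / H) = √(2 × 16,800 × 271 / 12.6).
= √(9,105,600 / 12.6) = √722,666.6667 ≈ 850.098.

Q* ≈ 850 sheets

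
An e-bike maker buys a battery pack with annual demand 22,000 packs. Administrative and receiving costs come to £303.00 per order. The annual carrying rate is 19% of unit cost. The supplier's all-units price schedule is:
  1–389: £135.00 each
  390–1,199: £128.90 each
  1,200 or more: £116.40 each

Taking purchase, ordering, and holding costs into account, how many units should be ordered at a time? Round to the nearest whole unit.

Holding cost per unit per year at price C is H = 0.19·C.
For each price level, check whether its EOQ is feasible; otherwise the best quantity at that price is the breakpoint.
Tier 1 (£135.00): EOQ = 720.9 exceeds tier's upper bound 389, so this tier is dominated.
EOQ at £128.90 = 737.8 (feasible in tier 2): TC = 22,000×£128.90 + (22,000/737.8)×303 + (737.8/2)×0.19×£128.90 = £2,853,869.70.
EOQ at £116.40 = 776.4 < 1200, so use break Q=1200: TC = 22,000×£116.40 + (22,000/1200.0)×303 + (1200.0/2)×0.19×£116.40 = £2,579,624.60.
Lowest total cost is £2,579,624.60 at Q = 1200.0.

Q* ≈ 1,200 packs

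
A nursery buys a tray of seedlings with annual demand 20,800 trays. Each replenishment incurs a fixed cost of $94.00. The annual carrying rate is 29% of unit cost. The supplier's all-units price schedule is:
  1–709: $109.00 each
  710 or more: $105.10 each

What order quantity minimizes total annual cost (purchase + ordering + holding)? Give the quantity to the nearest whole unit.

Holding cost per unit per year at price C is H = 0.29·C.
Candidates are each tier's EOQ (if it falls in that tier) and each price-break quantity.
EOQ at $109.00 = 351.7 (feasible in tier 1): TC = 20,800×$109.00 + (20,800/351.7)×94 + (351.7/2)×0.29×$109.00 = $2,278,317.90.
EOQ at $105.10 = 358.2 < 710, so use break Q=710: TC = 20,800×$105.10 + (20,800/710.0)×94 + (710.0/2)×0.29×$105.10 = $2,199,653.85.
Lowest total cost is $2,199,653.85 at Q = 710.0.

Q* ≈ 710 trays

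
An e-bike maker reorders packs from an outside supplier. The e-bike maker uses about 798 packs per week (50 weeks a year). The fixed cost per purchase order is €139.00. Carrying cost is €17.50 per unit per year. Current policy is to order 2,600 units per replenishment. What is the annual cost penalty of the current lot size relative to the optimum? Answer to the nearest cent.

Extra cost ≈ €10,950.65 per year

Annual demand D = 798 × 50 = 39,900.
EOQ = √(2DS/H) = √(2 × 39,900 × 139 / 17.5) ≈ 796.14.
Cost at Q* = (D/Q*)S + (Q*/2)H = √(2DSH) ≈ €13,932.46.
Cost at Q = 2,600: (39,900/2,600)×139 + (2,600/2)×17.5 = €2,133.12 + €22,750.00 = €24,883.12.
Excess = €24,883.12 − €13,932.46 = €10,950.65.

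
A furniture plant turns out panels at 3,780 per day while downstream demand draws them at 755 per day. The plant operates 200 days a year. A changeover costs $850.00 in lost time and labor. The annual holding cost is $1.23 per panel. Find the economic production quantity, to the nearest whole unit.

Q* ≈ 16,149 panels

Annual demand D = 755 × 200 = 151,000.
Production build-up factor (1 − d/p) = 1 − 755/3,780 = 0.8003.
Q* = √(2DS / (H(1 − d/p))) = √(2 × 151,000 × 850 / (1.23 × 0.8003)).
= √(256,700,000 / 0.9843) ≈ 16148.924.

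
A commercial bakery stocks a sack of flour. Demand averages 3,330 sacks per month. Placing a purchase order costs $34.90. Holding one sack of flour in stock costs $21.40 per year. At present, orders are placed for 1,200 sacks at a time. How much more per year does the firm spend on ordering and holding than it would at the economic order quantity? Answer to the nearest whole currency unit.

Annual demand D = 3,330 × 12 = 39,960.
EOQ = √(2DS/H) = √(2 × 39,960 × 34.9 / 21.4) ≈ 361.02.
Cost at Q* = (D/Q*)S + (Q*/2)H = √(2DSH) ≈ $7,725.87.
Cost at Q = 1,200: (39,960/1,200)×34.9 + (1,200/2)×21.4 = $1,162.17 + $12,840.00 = $14,002.17.
Excess = $14,002.17 − $7,725.87 = $6,276.30.

Extra cost ≈ $6,276 per year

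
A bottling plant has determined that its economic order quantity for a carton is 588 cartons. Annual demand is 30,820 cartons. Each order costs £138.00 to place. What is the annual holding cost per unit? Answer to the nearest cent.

The basic EOQ model gives Q* = √(2DS/H); rearrange for the unknown.
From Q* = √(2DS/H): H = 2DS / Q*² = 2 × 30,820 × 138 / 588² = 24.6029.

H ≈ £24.60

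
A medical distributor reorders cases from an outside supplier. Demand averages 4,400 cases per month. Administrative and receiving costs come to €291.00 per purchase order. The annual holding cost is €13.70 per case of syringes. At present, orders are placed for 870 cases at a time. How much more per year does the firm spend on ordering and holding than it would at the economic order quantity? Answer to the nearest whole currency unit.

Annual demand D = 4,400 × 12 = 52,800.
EOQ = √(2DS/H) = √(2 × 52,800 × 291 / 13.7) ≈ 1497.68.
Cost at Q* = (D/Q*)S + (Q*/2)H = √(2DSH) ≈ €20,518.18.
Cost at Q = 870: (52,800/870)×291 + (870/2)×13.7 = €17,660.69 + €5,959.50 = €23,620.19.
Excess = €23,620.19 − €20,518.18 = €3,102.01.

Extra cost ≈ €3,102 per year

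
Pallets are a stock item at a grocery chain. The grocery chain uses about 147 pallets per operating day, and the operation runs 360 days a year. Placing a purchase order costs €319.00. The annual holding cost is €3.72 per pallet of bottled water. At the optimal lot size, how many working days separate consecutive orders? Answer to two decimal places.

Annual demand D = 147 × 360 = 52,920.
EOQ = √(2DS/H) = √(2 × 52,920 × 319 / 3.72) ≈ 3012.65.
Cycle time = Q*/D × 360 = 3012.65 / 52,920 × 360 ≈ 20.494 days.

T ≈ 20.49 days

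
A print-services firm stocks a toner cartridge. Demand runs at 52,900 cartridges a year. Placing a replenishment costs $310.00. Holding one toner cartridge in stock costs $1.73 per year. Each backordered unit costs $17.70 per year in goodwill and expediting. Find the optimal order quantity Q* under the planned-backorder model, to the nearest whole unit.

With planned backorders, Q* = √(2DS/H) · √((H+B)/B).
√(2DS/H) = √(2 × 52,900 × 310 / 1.73) = 4354.122.
√((H+B)/B) = √((1.73+17.7)/17.7) = 1.0477.
Q* ≈ 4561.949.

Q* ≈ 4,562 cartridges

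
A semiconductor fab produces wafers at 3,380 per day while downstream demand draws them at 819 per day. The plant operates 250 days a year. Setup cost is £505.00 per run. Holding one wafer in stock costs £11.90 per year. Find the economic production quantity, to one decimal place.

Q* ≈ 4,789.1 wafers

Annual demand D = 819 × 250 = 204,750.
Production build-up factor (1 − d/p) = 1 − 819/3,380 = 0.7577.
Q* = √(2DS / (H(1 − d/p))) = √(2 × 204,750 × 505 / (11.9 × 0.7577)).
= √(206,797,500 / 9.0165) ≈ 4789.087.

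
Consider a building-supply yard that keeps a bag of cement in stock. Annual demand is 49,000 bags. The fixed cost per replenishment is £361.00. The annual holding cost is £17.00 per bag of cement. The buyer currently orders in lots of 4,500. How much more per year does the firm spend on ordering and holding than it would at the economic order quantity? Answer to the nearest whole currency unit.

EOQ = √(2DS/H) = √(2 × 49,000 × 361 / 17) ≈ 1442.59.
Cost at Q* = (D/Q*)S + (Q*/2)H = √(2DSH) ≈ £24,523.99.
Cost at Q = 4,500: (49,000/4,500)×361 + (4,500/2)×17 = £3,930.89 + £38,250.00 = £42,180.89.
Excess = £42,180.89 − £24,523.99 = £17,656.90.

Extra cost ≈ £17,657 per year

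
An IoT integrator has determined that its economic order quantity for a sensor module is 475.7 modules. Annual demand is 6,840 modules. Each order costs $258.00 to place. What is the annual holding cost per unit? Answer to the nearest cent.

The basic EOQ model gives Q* = √(2DS/H); rearrange for the unknown.
From Q* = √(2DS/H): H = 2DS / Q*² = 2 × 6,840 × 258 / 475.7² = 15.5969.

H ≈ $15.60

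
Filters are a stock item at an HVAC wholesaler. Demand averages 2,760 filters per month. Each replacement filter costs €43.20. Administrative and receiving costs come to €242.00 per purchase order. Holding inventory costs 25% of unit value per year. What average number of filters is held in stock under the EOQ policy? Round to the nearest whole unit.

Average inventory ≈ 609 filters

Annual demand D = 2,760 × 12 = 33,120.
Holding cost H = 0.25 × €43.20 = €10.8000 per unit per year.
EOQ = √(2DS/H) = √(2 × 33,120 × 242 / 10.8) ≈ 1218.30.
Average inventory = Q*/2 ≈ 1218.30 / 2 = 609.152.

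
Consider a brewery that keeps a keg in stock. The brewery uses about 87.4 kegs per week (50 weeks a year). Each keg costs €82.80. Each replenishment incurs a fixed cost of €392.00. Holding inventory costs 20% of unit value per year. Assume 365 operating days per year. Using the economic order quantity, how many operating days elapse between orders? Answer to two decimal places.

Annual demand D = 87.4 × 50 = 4,370.
Holding cost H = 0.20 × €82.80 = €16.5600 per unit per year.
The optimal lot size = √(2DS/H) = √(2 × 4,370 × 392 / 16.56) ≈ 454.85.
Cycle time = Q*/D × 365 = 454.85 / 4,370 × 365 ≈ 37.991 days.

T ≈ 37.99 days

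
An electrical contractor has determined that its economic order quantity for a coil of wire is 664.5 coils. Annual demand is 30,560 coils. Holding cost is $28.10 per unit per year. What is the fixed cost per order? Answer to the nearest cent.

Invert the EOQ relation Q*² = 2DS/H.
From Q* = √(2DS/H): S = Q*²H / (2D) = 664.5² × 28.1 / (2 × 30,560) = 203.0079.

S ≈ $203.01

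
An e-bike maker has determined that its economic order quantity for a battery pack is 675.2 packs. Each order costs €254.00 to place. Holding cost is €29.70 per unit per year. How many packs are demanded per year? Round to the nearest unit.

The basic EOQ model gives Q* = √(2DS/H); rearrange for the unknown.
From Q* = √(2DS/H): D = Q*²H / (2S) = 675.2² × 29.7 / (2 × 254) = 26653.706.

D ≈ 26,654 packs per year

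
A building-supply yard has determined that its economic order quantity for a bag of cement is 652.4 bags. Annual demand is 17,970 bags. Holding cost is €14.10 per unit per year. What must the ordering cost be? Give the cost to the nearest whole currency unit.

S ≈ €167

Squaring Q* = √(2DS/H) gives Q*² = 2DS/H.
From Q* = √(2DS/H): S = Q*²H / (2D) = 652.4² × 14.1 / (2 × 17,970) = 166.9817.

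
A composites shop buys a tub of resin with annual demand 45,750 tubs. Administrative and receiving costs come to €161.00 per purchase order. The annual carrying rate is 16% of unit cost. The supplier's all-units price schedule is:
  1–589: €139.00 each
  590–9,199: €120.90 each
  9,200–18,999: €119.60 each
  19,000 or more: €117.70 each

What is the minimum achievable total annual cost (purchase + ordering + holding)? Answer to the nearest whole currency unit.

Holding cost per unit per year at price C is H = 0.16·C.
Evaluate total cost at each tier's feasible EOQ or, if the EOQ is below the tier, at the tier's minimum quantity.
Tier 1 (€139.00): EOQ = 813.9 exceeds tier's upper bound 589, so this tier is dominated.
EOQ at €120.90 = 872.7 (feasible in tier 2): TC = 45,750×€120.90 + (45,750/872.7)×161 + (872.7/2)×0.16×€120.90 = €5,548,055.94.
EOQ at €119.60 = 877.4 < 9200, so use break Q=9200: TC = 45,750×€119.60 + (45,750/9200.0)×161 + (9200.0/2)×0.16×€119.60 = €5,560,526.22.
EOQ at €117.70 = 884.5 < 19000, so use break Q=19000: TC = 45,750×€117.70 + (45,750/19000.0)×161 + (19000.0/2)×0.16×€117.70 = €5,564,066.67.
Lowest total cost among the candidates is at Q = 872.7.

TC* ≈ €5,548,056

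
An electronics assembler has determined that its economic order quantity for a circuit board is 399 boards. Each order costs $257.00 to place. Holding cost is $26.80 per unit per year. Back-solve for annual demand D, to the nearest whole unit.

D ≈ 8,301 boards per year

Invert the EOQ relation Q*² = 2DS/H.
From Q* = √(2DS/H): D = Q*²H / (2S) = 399² × 26.8 / (2 × 257) = 8300.753.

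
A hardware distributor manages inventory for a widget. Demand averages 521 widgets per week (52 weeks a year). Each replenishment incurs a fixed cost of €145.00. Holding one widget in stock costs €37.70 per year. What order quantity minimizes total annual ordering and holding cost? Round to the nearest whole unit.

Annual demand D = 521 × 52 = 27,092.
EOQ = √(2DS / H) = √(2 × 27,092 × 145 / 37.7).
= √(7,856,680 / 37.7) = √208,400 ≈ 456.508.

Q* ≈ 457 widgets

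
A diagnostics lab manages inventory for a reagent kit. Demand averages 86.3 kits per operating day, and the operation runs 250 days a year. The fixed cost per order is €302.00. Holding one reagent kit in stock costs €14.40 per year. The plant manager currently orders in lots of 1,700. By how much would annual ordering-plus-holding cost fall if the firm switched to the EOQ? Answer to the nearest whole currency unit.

Extra cost ≈ €2,374 per year

Annual demand D = 86.3 × 250 = 21,575.
EOQ = √(2DS/H) = √(2 × 21,575 × 302 / 14.4) ≈ 951.29.
Cost at Q* = (D/Q*)S + (Q*/2)H = √(2DSH) ≈ €13,698.57.
Cost at Q = 1,700: (21,575/1,700)×302 + (1,700/2)×14.4 = €3,832.74 + €12,240.00 = €16,072.74.
Excess = €16,072.74 − €13,698.57 = €2,374.17.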